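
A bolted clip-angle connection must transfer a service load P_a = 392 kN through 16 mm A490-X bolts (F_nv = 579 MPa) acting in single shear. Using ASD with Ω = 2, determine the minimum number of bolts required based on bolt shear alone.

7 bolts

A_b = π·16²/4 = 201.1 mm².
Per-bolt allowable strength R_n/Ω = 579 × 201.1 × 1 / 1000 / 2 = 58.21 kN.
n ≥ 392 / 58.21 = 6.735 → use 7 bolts.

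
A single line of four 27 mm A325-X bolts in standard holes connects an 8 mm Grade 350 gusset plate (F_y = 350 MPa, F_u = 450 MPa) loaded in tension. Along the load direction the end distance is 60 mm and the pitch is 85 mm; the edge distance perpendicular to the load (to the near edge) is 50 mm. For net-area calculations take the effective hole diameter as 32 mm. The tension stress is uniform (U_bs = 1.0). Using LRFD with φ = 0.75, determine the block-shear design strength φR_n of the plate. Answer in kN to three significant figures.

421 kN

Shear plane L_v = 60 + 3·85 = 315 mm; A_gv = 315 × 8 = 2520 mm².
A_nv = (315 − 3.5·32) × 8 = 1624 mm².
A_nt = (50 − 0.5·32) × 8 = 272 mm².
0.6 F_u A_nv = 438.5 kN; 0.6 F_y A_gv = 529.2 kN → shear rupture governs the shear term.
R_n = 438.5 + 1.0 × 450 × 272 / 1000 = 560.9 kN.
Design strength φR_n = 0.75 × 560.9 = 421 kN.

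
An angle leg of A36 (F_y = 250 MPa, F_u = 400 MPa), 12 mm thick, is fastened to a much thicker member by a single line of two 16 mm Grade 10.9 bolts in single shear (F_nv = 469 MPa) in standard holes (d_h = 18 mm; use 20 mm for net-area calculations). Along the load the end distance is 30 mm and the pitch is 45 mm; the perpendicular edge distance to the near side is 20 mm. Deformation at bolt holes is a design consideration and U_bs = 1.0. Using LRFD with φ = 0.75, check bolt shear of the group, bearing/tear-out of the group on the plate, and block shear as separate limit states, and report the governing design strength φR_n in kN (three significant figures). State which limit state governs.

133 kN (block shear governs)

Bolt shear: A_b = π·16²/4 = 201.1 mm²; R_n = 469 × 201.1 × 2 × 1 / 1000 = 188.6 kN → 0.75 × 188.6 = 141 kN.
Bearing: edge l_c = 21, r_n = 121 kN; interior l_c = 27, r_n = 155.5 kN; R_n = 121 + 1·155.5 = 276.5 kN → 207 kN.
Block shear: A_gv = 900, A_nv = 540, A_nt = 120 mm²; R_n = min(0.6F_uA_nv, 0.6F_yA_gv) + U_bs·F_u·A_nt = 177.6 kN → 133 kN.
Block shear governs: 133 kN.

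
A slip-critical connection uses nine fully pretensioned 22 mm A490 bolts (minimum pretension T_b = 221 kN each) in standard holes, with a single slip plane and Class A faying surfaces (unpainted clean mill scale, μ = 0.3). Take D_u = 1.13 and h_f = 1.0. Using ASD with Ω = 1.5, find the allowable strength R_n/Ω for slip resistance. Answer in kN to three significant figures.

450 kN

R_n = μ · D_u · h_f · T_b · n_s · n_b = 0.3 × 1.13 × 1.0 × 221 × 1 × 9 = 674.3 kN.
Allowable strength R_n/Ω = 674.3 / 1.5 = 450 kN.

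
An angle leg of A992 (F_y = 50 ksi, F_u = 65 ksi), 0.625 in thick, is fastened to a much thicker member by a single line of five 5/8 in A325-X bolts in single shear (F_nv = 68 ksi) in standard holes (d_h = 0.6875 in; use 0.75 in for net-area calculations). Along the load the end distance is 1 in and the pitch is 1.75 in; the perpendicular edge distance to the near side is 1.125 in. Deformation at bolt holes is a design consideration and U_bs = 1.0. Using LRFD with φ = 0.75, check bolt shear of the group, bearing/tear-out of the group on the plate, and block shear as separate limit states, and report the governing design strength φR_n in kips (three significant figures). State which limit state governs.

Bolt shear: A_b = π·0.625²/4 = 0.3068 in²; R_n = 68 × 0.3068 × 5 × 1 = 104.3 kips → 0.75 × 104.3 = 78.2 kips.
Bearing: edge l_c = 0.6562, r_n = 31.99 kips; interior l_c = 1.062, r_n = 51.8 kips; R_n = 31.99 + 4·51.8 = 239.2 kips → 179 kips.
Block shear: A_gv = 5, A_nv = 2.891, A_nt = 0.4688 in²; R_n = min(0.6F_uA_nv, 0.6F_yA_gv) + U_bs·F_u·A_nt = 143.2 kips → 107 kips.
Bolt shear governs: 78.2 kips.

78.2 kips (bolt shear governs)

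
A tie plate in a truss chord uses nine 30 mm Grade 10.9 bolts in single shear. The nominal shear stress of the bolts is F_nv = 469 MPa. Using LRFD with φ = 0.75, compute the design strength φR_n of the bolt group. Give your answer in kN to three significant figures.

2240 kN

A_b = π × 30² / 4 = 706.9 mm².
R_n = F_nv · A_b · n · n_s = 469 × 706.9 × 9 × 1 / 1000 = 2984 kN.
Design strength φR_n = 0.75 × 2984 = 2240 kN.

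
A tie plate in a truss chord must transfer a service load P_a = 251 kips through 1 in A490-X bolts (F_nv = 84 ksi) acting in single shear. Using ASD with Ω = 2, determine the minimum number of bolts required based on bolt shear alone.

8 bolts

A_b = π·1²/4 = 0.7854 in².
Per-bolt allowable strength R_n/Ω = 84 × 0.7854 × 1 / 2 = 32.99 kips.
n ≥ 251 / 32.99 = 7.609 → use 8 bolts.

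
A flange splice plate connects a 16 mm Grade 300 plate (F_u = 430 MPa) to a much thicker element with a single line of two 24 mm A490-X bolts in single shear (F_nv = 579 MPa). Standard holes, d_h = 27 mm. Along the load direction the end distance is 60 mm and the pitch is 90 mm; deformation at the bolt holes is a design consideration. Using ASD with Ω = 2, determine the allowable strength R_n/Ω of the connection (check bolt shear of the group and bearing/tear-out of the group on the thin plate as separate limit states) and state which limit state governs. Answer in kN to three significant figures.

262 kN (bolt shear governs)

Bolt shear: A_b = π·24²/4 = 452.4 mm²; R_n = 579 × 452.4 × 2 × 1 / 1000 = 523.9 kN → 523.9 / 2 = 262 kN.
Bearing (1.2 l_c t F_u ≤ 2.4 d t F_u): upper limit = 2.4·24·16·430 / 1000 = 396.3 kN.
  Edge l_c = 60 − 27/2 = 46.5 → r_n = 383.9 kN; interior l_c = 90 − 27 = 63 → r_n = 396.3 kN.
  R_n,bearing = 1·383.9 + 1·396.3 = 780.2 kN → 780.2 / 2 = 390 kN.
Bolt shear governs: 262 kN.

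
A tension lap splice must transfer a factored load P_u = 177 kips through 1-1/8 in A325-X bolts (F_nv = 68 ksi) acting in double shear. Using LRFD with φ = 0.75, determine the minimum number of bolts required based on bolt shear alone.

A_b = π·1.125²/4 = 0.994 in².
Per-bolt design strength φR_n = 0.75 × 68 × 0.994 × 2 = 101.4 kips.
n ≥ 177 / 101.4 = 1.746 → use 2 bolts.

2 bolts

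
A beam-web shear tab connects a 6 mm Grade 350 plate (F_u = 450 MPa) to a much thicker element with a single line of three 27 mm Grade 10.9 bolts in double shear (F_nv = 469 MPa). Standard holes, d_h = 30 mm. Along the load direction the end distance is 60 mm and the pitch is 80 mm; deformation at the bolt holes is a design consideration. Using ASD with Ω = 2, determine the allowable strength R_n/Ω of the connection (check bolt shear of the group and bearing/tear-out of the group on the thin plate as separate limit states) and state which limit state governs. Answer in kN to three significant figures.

Bolt shear: A_b = π·27²/4 = 572.6 mm²; R_n = 469 × 572.6 × 3 × 2 / 1000 = 1611 kN → 1611 / 2 = 806 kN.
Bearing (1.2 l_c t F_u ≤ 2.4 d t F_u): upper limit = 2.4·27·6·450 / 1000 = 175 kN.
  Edge l_c = 60 − 30/2 = 45 → r_n = 145.8 kN; interior l_c = 80 − 30 = 50 → r_n = 162 kN.
  R_n,bearing = 1·145.8 + 2·162 = 469.8 kN → 469.8 / 2 = 235 kN.
Bearing governs: 235 kN.

235 kN (bearing governs)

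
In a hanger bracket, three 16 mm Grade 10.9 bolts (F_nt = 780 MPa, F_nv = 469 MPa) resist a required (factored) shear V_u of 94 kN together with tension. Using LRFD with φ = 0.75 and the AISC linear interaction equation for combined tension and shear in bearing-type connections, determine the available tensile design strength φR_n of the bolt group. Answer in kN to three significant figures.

A_b = π·16²/4 = 201.1 mm²; f_rv = 94 × 1000 / (3 × 201.1) = 155.8 MPa.
F'_nt = 1.3 F_nt − (F_nt / φF_nv) f_rv = 1.3·780 − (780/(0.75·469))·155.8 = 668.4 MPa, capped at F_nt → F'_nt = 668.4 MPa.
R_n = F'_nt · A_b · n = 668.4 × 201.1 × 3 / 1000 = 403.2 kN.
Design strength φR_n = 0.75 × 403.2 = 302 kN.

302 kN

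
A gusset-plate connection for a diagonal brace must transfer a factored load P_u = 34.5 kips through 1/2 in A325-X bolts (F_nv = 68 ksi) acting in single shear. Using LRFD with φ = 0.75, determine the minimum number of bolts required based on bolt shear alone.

4 bolts

A_b = π·0.5²/4 = 0.1963 in².
Per-bolt design strength φR_n = 0.75 × 68 × 0.1963 × 1 = 10.01 kips.
n ≥ 34.5 / 10.01 = 3.445 → use 4 bolts.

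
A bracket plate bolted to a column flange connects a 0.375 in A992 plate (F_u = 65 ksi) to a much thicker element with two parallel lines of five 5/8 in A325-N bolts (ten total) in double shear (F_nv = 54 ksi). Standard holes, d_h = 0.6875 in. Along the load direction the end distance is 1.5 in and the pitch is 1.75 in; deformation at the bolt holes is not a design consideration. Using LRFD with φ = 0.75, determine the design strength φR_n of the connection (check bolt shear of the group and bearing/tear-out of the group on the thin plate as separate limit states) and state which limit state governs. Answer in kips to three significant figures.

Bolt shear: A_b = π·0.625²/4 = 0.3068 in²; R_n = 54 × 0.3068 × 10 × 2 = 331.3 kips → 0.75 × 331.3 = 249 kips.
Bearing (1.5 l_c t F_u ≤ 3.0 d t F_u): upper limit = 3.0·0.625·0.375·65 = 45.7 kips.
  Edge l_c = 1.5 − 0.6875/2 = 1.156 → r_n = 42.28 kips; interior l_c = 1.75 − 0.6875 = 1.062 → r_n = 38.85 kips.
  R_n,bearing = 2·42.28 + 8·38.85 = 395.3 kips → 0.75 × 395.3 = 296 kips.
Bolt shear governs: 249 kips.

249 kips (bolt shear governs)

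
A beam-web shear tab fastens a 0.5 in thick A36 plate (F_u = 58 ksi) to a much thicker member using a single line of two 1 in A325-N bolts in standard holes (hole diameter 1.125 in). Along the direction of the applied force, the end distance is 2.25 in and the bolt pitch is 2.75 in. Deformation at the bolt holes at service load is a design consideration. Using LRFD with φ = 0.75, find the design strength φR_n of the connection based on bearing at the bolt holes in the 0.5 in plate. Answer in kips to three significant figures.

86.5 kips

Per bolt r_n = 1.2 l_c t F_u ≤ 2.4 d t F_u; upper limit = 2.4 × 1 × 0.5 × 58 = 69.6 kips.
Edge bolt: l_c = 2.25 − 1.125/2 = 1.688 in → 1.2 × 1.688 × 0.5 × 58 = 58.72 → r_n = 58.72 kips.
Interior bolts: l_c = 2.75 − 1.125 = 1.625 in → 1.2 × 1.625 × 0.5 × 58 = 56.55 → r_n = 56.55 kips.
R_n = 1 × 58.72 + 1 × 56.55 = 115.3 kips.
Design strength φR_n = 0.75 × 115.3 = 86.5 kips.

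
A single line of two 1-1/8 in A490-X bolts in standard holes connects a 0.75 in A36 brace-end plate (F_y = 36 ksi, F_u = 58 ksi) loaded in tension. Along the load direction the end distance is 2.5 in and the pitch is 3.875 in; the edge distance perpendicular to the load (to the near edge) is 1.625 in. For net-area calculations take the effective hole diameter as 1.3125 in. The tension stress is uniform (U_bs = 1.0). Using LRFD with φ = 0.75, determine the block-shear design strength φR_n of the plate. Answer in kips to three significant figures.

109 kips

Shear plane L_v = 2.5 + 1·3.875 = 6.375 in; A_gv = 6.375 × 0.75 = 4.781 in².
A_nv = (6.375 − 1.5·1.3125) × 0.75 = 3.305 in².
A_nt = (1.625 − 0.5·1.3125) × 0.75 = 0.7266 in².
0.6 F_u A_nv = 115 kips; 0.6 F_y A_gv = 103.3 kips → shear yielding governs the shear term.
R_n = 103.3 + 1.0 × 58 × 0.7266 = 145.4 kips.
Design strength φR_n = 0.75 × 145.4 = 109 kips.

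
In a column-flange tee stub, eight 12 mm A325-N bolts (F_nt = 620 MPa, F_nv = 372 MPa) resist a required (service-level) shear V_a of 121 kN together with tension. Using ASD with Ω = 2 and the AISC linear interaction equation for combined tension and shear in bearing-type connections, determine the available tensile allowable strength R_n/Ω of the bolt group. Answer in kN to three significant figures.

163 kN

A_b = π·12²/4 = 113.1 mm²; f_rv = 121 × 1000 / (8 × 113.1) = 133.7 MPa.
F'_nt = 1.3 F_nt − (Ω F_nt / F_nv) f_rv = 1.3·620 − (2·620/372)·133.7 = 360.2 MPa, capped at F_nt → F'_nt = 360.2 MPa.
R_n = F'_nt · A_b · n = 360.2 × 113.1 × 8 / 1000 = 325.9 kN.
Allowable strength R_n/Ω = 325.9 / 2 = 163 kN.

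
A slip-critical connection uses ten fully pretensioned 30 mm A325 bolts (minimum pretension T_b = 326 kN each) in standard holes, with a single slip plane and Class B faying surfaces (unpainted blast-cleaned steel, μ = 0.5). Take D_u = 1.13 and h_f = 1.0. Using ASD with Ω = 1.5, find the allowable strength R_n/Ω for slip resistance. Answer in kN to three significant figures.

1230 kN

R_n = μ · D_u · h_f · T_b · n_s · n_b = 0.5 × 1.13 × 1.0 × 326 × 1 × 10 = 1842 kN.
Allowable strength R_n/Ω = 1842 / 1.5 = 1230 kN.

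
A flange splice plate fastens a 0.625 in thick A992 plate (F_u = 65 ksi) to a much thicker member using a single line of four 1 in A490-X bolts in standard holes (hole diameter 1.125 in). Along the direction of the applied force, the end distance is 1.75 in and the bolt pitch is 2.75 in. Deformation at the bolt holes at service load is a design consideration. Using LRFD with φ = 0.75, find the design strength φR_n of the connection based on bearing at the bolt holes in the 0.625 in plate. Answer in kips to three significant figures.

222 kips

Per bolt r_n = 1.2 l_c t F_u ≤ 2.4 d t F_u; upper limit = 2.4 × 1 × 0.625 × 65 = 97.5 kips.
Edge bolt: l_c = 1.75 − 1.125/2 = 1.188 in → 1.2 × 1.188 × 0.625 × 65 = 57.89 → r_n = 57.89 kips.
Interior bolts: l_c = 2.75 − 1.125 = 1.625 in → 1.2 × 1.625 × 0.625 × 65 = 79.22 → r_n = 79.22 kips.
R_n = 1 × 57.89 + 3 × 79.22 = 295.5 kips.
Design strength φR_n = 0.75 × 295.5 = 222 kips.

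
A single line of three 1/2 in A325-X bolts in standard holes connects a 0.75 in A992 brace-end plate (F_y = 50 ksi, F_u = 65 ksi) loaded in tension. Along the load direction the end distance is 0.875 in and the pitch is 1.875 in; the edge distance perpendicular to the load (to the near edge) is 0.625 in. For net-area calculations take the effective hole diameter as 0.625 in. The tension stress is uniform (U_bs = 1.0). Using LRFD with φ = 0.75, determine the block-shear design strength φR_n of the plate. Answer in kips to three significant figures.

Shear plane L_v = 0.875 + 2·1.875 = 4.625 in; A_gv = 4.625 × 0.75 = 3.469 in².
A_nv = (4.625 − 2.5·0.625) × 0.75 = 2.297 in².
A_nt = (0.625 − 0.5·0.625) × 0.75 = 0.2344 in².
0.6 F_u A_nv = 89.58 kips; 0.6 F_y A_gv = 104.1 kips → shear rupture governs the shear term.
R_n = 89.58 + 1.0 × 65 × 0.2344 = 104.8 kips.
Design strength φR_n = 0.75 × 104.8 = 78.6 kips.

78.6 kips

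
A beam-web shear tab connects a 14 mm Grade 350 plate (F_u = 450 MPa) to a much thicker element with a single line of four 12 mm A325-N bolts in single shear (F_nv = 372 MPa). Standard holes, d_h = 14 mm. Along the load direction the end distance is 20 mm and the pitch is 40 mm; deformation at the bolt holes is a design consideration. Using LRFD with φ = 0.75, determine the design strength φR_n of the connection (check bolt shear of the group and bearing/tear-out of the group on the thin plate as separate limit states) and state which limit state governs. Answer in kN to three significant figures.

Bolt shear: A_b = π·12²/4 = 113.1 mm²; R_n = 372 × 113.1 × 4 × 1 / 1000 = 168.3 kN → 0.75 × 168.3 = 126 kN.
Bearing (1.2 l_c t F_u ≤ 2.4 d t F_u): upper limit = 2.4·12·14·450 / 1000 = 181.4 kN.
  Edge l_c = 20 − 14/2 = 13 → r_n = 98.28 kN; interior l_c = 40 − 14 = 26 → r_n = 181.4 kN.
  R_n,bearing = 1·98.28 + 3·181.4 = 642.6 kN → 0.75 × 642.6 = 482 kN.
Bolt shear governs: 126 kN.

126 kN (bolt shear governs)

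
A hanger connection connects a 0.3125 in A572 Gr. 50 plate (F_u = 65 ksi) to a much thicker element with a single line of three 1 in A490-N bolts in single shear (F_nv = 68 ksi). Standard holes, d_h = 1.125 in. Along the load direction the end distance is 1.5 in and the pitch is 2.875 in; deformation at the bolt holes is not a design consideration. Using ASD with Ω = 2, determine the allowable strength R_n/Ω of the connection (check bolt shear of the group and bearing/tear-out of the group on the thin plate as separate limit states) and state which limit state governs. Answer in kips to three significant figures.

Bolt shear: A_b = π·1²/4 = 0.7854 in²; R_n = 68 × 0.7854 × 3 × 1 = 160.2 kips → 160.2 / 2 = 80.1 kips.
Bearing (1.5 l_c t F_u ≤ 3.0 d t F_u): upper limit = 3.0·1·0.3125·65 = 60.94 kips.
  Edge l_c = 1.5 − 1.125/2 = 0.9375 → r_n = 28.56 kips; interior l_c = 2.875 − 1.125 = 1.75 → r_n = 53.32 kips.
  R_n,bearing = 1·28.56 + 2·53.32 = 135.2 kips → 135.2 / 2 = 67.6 kips.
Bearing governs: 67.6 kips.

67.6 kips (bearing governs)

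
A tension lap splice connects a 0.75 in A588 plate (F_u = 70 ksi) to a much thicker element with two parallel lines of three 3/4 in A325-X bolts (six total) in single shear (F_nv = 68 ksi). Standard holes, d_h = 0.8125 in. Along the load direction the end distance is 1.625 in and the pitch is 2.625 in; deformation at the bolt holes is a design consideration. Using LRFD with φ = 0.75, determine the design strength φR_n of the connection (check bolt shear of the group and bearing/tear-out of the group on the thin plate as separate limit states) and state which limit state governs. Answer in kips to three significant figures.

135 kips (bolt shear governs)

Bolt shear: A_b = π·0.75²/4 = 0.4418 in²; R_n = 68 × 0.4418 × 6 × 1 = 180.2 kips → 0.75 × 180.2 = 135 kips.
Bearing (1.2 l_c t F_u ≤ 2.4 d t F_u): upper limit = 2.4·0.75·0.75·70 = 94.5 kips.
  Edge l_c = 1.625 − 0.8125/2 = 1.219 → r_n = 76.78 kips; interior l_c = 2.625 − 0.8125 = 1.812 → r_n = 94.5 kips.
  R_n,bearing = 2·76.78 + 4·94.5 = 531.6 kips → 0.75 × 531.6 = 399 kips.
Bolt shear governs: 135 kips.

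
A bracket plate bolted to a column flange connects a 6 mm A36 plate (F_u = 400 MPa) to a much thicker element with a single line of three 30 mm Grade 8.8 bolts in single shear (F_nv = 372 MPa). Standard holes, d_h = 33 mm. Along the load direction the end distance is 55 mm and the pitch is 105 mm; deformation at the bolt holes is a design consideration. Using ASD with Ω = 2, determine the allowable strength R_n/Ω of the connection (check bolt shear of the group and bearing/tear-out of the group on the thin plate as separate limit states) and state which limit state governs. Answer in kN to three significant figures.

228 kN (bearing governs)

Bolt shear: A_b = π·30²/4 = 706.9 mm²; R_n = 372 × 706.9 × 3 × 1 / 1000 = 788.9 kN → 788.9 / 2 = 394 kN.
Bearing (1.2 l_c t F_u ≤ 2.4 d t F_u): upper limit = 2.4·30·6·400 / 1000 = 172.8 kN.
  Edge l_c = 55 − 33/2 = 38.5 → r_n = 110.9 kN; interior l_c = 105 − 33 = 72 → r_n = 172.8 kN.
  R_n,bearing = 1·110.9 + 2·172.8 = 456.5 kN → 456.5 / 2 = 228 kN.
Bearing governs: 228 kN.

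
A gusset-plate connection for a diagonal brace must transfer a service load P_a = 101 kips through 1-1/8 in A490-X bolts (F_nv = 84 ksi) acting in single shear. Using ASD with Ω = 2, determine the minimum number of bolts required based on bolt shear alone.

3 bolts

A_b = π·1.125²/4 = 0.994 in².
Per-bolt allowable strength R_n/Ω = 84 × 0.994 × 1 / 2 = 41.75 kips.
n ≥ 101 / 41.75 = 2.419 → use 3 bolts.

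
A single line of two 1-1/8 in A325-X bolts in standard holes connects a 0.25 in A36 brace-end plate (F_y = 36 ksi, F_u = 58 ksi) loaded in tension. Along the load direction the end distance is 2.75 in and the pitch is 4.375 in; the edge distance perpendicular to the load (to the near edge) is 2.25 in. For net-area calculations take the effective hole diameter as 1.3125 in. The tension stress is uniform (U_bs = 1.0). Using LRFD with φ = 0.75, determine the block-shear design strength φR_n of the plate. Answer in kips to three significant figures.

Shear plane L_v = 2.75 + 1·4.375 = 7.125 in; A_gv = 7.125 × 0.25 = 1.781 in².
A_nv = (7.125 − 1.5·1.3125) × 0.25 = 1.289 in².
A_nt = (2.25 − 0.5·1.3125) × 0.25 = 0.3984 in².
0.6 F_u A_nv = 44.86 kips; 0.6 F_y A_gv = 38.47 kips → shear yielding governs the shear term.
R_n = 38.47 + 1.0 × 58 × 0.3984 = 61.58 kips.
Design strength φR_n = 0.75 × 61.58 = 46.2 kips.

46.2 kips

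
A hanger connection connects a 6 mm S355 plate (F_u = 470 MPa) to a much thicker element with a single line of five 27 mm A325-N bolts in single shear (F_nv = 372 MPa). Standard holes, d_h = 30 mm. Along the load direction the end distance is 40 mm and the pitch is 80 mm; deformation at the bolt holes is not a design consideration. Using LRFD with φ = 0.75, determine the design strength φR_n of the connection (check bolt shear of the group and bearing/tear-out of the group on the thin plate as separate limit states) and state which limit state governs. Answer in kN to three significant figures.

714 kN (bearing governs)

Bolt shear: A_b = π·27²/4 = 572.6 mm²; R_n = 372 × 572.6 × 5 × 1 / 1000 = 1065 kN → 0.75 × 1065 = 799 kN.
Bearing (1.5 l_c t F_u ≤ 3.0 d t F_u): upper limit = 3.0·27·6·470 / 1000 = 228.4 kN.
  Edge l_c = 40 − 30/2 = 25 → r_n = 105.8 kN; interior l_c = 80 − 30 = 50 → r_n = 211.5 kN.
  R_n,bearing = 1·105.8 + 4·211.5 = 951.8 kN → 0.75 × 951.8 = 714 kN.
Bearing governs: 714 kN.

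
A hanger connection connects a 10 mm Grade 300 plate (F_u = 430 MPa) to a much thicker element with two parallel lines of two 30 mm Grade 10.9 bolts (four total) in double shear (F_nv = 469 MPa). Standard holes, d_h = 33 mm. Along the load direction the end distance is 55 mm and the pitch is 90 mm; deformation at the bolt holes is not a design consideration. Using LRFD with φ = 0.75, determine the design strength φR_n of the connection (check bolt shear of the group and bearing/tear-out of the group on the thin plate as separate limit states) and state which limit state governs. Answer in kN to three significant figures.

924 kN (bearing governs)

Bolt shear: A_b = π·30²/4 = 706.9 mm²; R_n = 469 × 706.9 × 4 × 2 / 1000 = 2652 kN → 0.75 × 2652 = 1990 kN.
Bearing (1.5 l_c t F_u ≤ 3.0 d t F_u): upper limit = 3.0·30·10·430 / 1000 = 387 kN.
  Edge l_c = 55 − 33/2 = 38.5 → r_n = 248.3 kN; interior l_c = 90 − 33 = 57 → r_n = 367.7 kN.
  R_n,bearing = 2·248.3 + 2·367.7 = 1232 kN → 0.75 × 1232 = 924 kN.
Bearing governs: 924 kN.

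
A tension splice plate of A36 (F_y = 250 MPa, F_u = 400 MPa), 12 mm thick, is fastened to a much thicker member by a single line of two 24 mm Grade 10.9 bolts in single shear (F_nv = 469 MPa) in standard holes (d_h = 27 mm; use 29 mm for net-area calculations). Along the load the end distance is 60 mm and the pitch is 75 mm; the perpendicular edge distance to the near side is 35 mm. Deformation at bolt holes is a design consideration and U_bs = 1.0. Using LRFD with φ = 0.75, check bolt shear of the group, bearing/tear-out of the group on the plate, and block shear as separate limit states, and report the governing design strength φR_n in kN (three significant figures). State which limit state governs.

256 kN (block shear governs)

Bolt shear: A_b = π·24²/4 = 452.4 mm²; R_n = 469 × 452.4 × 2 × 1 / 1000 = 424.3 kN → 0.75 × 424.3 = 318 kN.
Bearing: edge l_c = 46.5, r_n = 267.8 kN; interior l_c = 48, r_n = 276.5 kN; R_n = 267.8 + 1·276.5 = 544.3 kN → 408 kN.
Block shear: A_gv = 1620, A_nv = 1098, A_nt = 246 mm²; R_n = min(0.6F_uA_nv, 0.6F_yA_gv) + U_bs·F_u·A_nt = 341.4 kN → 256 kN.
Block shear governs: 256 kN.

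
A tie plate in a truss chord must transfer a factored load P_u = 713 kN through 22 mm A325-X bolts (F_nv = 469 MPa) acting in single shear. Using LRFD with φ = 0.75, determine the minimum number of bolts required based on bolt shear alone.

A_b = π·22²/4 = 380.1 mm².
Per-bolt design strength φR_n = 0.75 × 469 × 380.1 × 1 / 1000 = 133.7 kN.
n ≥ 713 / 133.7 = 5.332 → use 6 bolts.

6 bolts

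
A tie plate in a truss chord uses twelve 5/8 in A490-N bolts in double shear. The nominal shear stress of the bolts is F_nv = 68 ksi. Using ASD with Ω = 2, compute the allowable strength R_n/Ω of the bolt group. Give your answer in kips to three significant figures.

A_b = π × 0.625² / 4 = 0.3068 in².
R_n = F_nv · A_b · n · n_s = 68 × 0.3068 × 12 × 2 = 500.7 kips.
Allowable strength R_n/Ω = 500.7 / 2 = 250 kips.

250 kips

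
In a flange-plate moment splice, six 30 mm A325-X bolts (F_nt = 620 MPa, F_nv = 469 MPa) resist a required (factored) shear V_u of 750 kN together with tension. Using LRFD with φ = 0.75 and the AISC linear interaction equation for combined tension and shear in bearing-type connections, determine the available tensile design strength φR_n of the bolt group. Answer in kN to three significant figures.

A_b = π·30²/4 = 706.9 mm²; f_rv = 750 × 1000 / (6 × 706.9) = 176.8 MPa.
F'_nt = 1.3 F_nt − (F_nt / φF_nv) f_rv = 1.3·620 − (620/(0.75·469))·176.8 = 494.3 MPa, capped at F_nt → F'_nt = 494.3 MPa.
R_n = F'_nt · A_b · n = 494.3 × 706.9 × 6 / 1000 = 2096 kN.
Design strength φR_n = 0.75 × 2096 = 1570 kN.

1570 kN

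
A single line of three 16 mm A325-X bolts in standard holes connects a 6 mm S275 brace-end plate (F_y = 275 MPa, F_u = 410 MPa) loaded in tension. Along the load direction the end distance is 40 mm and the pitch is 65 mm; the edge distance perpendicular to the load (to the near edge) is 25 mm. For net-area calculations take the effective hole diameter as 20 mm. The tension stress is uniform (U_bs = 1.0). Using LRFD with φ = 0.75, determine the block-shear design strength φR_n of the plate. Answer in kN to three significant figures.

154 kN

Shear plane L_v = 40 + 2·65 = 170 mm; A_gv = 170 × 6 = 1020 mm².
A_nv = (170 − 2.5·20) × 6 = 720 mm².
A_nt = (25 − 0.5·20) × 6 = 90 mm².
0.6 F_u A_nv = 177.1 kN; 0.6 F_y A_gv = 168.3 kN → shear yielding governs the shear term.
R_n = 168.3 + 1.0 × 410 × 90 / 1000 = 205.2 kN.
Design strength φR_n = 0.75 × 205.2 = 154 kN.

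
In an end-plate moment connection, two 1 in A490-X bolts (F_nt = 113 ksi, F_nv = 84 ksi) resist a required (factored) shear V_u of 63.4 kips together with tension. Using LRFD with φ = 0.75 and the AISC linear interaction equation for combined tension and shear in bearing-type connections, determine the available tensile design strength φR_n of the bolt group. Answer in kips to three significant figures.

87.8 kips

A_b = π·1²/4 = 0.7854 in²; f_rv = 63.4 / (2 × 0.7854) = 40.36 ksi.
F'_nt = 1.3 F_nt − (F_nt / φF_nv) f_rv = 1.3·113 − (113/(0.75·84))·40.36 = 74.51 ksi, capped at F_nt → F'_nt = 74.51 ksi.
R_n = F'_nt · A_b · n = 74.51 × 0.7854 × 2 = 117 kips.
Design strength φR_n = 0.75 × 117 = 87.8 kips.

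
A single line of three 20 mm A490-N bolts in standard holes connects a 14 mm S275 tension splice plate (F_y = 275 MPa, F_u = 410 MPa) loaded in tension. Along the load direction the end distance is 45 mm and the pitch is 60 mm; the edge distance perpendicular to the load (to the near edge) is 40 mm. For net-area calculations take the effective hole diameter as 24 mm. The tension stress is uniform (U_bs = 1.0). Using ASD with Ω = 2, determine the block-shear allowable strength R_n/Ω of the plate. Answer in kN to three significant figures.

261 kN

Shear plane L_v = 45 + 2·60 = 165 mm; A_gv = 165 × 14 = 2310 mm².
A_nv = (165 − 2.5·24) × 14 = 1470 mm².
A_nt = (40 − 0.5·24) × 14 = 392 mm².
0.6 F_u A_nv = 361.6 kN; 0.6 F_y A_gv = 381.2 kN → shear rupture governs the shear term.
R_n = 361.6 + 1.0 × 410 × 392 / 1000 = 522.3 kN.
Allowable strength R_n/Ω = 522.3 / 2 = 261 kN.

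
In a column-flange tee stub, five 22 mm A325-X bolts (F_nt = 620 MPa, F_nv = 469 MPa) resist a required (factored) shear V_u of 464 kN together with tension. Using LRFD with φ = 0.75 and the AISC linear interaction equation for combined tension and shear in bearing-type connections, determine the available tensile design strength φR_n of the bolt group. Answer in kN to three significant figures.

536 kN

A_b = π·22²/4 = 380.1 mm²; f_rv = 464 × 1000 / (5 × 380.1) = 244.1 MPa.
F'_nt = 1.3 F_nt − (F_nt / φF_nv) f_rv = 1.3·620 − (620/(0.75·469))·244.1 = 375.7 MPa, capped at F_nt → F'_nt = 375.7 MPa.
R_n = F'_nt · A_b · n = 375.7 × 380.1 × 5 / 1000 = 714.1 kN.
Design strength φR_n = 0.75 × 714.1 = 536 kN.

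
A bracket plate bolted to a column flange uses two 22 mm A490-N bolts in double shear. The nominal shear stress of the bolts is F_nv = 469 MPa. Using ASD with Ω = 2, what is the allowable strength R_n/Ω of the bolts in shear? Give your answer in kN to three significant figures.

357 kN

A_b = π × 22² / 4 = 380.1 mm².
R_n = F_nv · A_b · n · n_s = 469 × 380.1 × 2 × 2 / 1000 = 713.1 kN.
Allowable strength R_n/Ω = 713.1 / 2 = 357 kN.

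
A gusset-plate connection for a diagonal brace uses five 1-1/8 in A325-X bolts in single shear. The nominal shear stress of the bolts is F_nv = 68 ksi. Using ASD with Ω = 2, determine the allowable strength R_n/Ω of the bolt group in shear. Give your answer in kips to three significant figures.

A_b = π × 1.125² / 4 = 0.994 in².
R_n = F_nv · A_b · n · n_s = 68 × 0.994 × 5 × 1 = 338 kips.
Allowable strength R_n/Ω = 338 / 2 = 169 kips.

169 kips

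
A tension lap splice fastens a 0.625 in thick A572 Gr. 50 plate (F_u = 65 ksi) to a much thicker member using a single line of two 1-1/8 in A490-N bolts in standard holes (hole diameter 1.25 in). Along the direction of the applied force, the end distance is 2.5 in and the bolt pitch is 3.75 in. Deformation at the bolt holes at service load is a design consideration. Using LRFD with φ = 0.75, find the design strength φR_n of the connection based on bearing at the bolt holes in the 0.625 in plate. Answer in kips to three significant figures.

151 kips

Per bolt r_n = 1.2 l_c t F_u ≤ 2.4 d t F_u; upper limit = 2.4 × 1.125 × 0.625 × 65 = 109.7 kips.
Edge bolt: l_c = 2.5 − 1.25/2 = 1.875 in → 1.2 × 1.875 × 0.625 × 65 = 91.41 → r_n = 91.41 kips.
Interior bolts: l_c = 3.75 − 1.25 = 2.5 in → 1.2 × 2.5 × 0.625 × 65 = 121.9 → r_n = 109.7 kips.
R_n = 1 × 91.41 + 1 × 109.7 = 201.1 kips.
Design strength φR_n = 0.75 × 201.1 = 151 kips.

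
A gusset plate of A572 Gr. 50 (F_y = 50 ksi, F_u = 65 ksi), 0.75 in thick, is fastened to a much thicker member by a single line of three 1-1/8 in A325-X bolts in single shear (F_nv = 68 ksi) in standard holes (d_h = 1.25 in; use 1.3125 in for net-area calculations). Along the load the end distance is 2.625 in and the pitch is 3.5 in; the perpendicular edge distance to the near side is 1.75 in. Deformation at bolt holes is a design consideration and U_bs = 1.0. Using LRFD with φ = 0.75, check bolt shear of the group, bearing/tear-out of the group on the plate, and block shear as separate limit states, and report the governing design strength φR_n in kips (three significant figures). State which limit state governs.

152 kips (bolt shear governs)

Bolt shear: A_b = π·1.125²/4 = 0.994 in²; R_n = 68 × 0.994 × 3 × 1 = 202.8 kips → 0.75 × 202.8 = 152 kips.
Bearing: edge l_c = 2, r_n = 117 kips; interior l_c = 2.25, r_n = 131.6 kips; R_n = 117 + 2·131.6 = 380.2 kips → 285 kips.
Block shear: A_gv = 7.219, A_nv = 4.758, A_nt = 0.8203 in²; R_n = min(0.6F_uA_nv, 0.6F_yA_gv) + U_bs·F_u·A_nt = 238.9 kips → 179 kips.
Bolt shear governs: 152 kips.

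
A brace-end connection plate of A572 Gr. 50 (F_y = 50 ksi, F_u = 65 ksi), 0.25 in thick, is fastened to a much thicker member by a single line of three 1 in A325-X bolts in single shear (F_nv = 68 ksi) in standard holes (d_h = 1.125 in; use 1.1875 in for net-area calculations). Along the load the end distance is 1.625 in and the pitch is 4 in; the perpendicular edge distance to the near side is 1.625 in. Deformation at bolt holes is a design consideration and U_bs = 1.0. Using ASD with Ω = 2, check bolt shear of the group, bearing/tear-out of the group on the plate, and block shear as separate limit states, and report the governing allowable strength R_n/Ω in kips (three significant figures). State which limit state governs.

40.8 kips (block shear governs)

Bolt shear: A_b = π·1²/4 = 0.7854 in²; R_n = 68 × 0.7854 × 3 × 1 = 160.2 kips → 160.2 / 2 = 80.1 kips.
Bearing: edge l_c = 1.062, r_n = 20.72 kips; interior l_c = 2.875, r_n = 39 kips; R_n = 20.72 + 2·39 = 98.72 kips → 49.4 kips.
Block shear: A_gv = 2.406, A_nv = 1.664, A_nt = 0.2578 in²; R_n = min(0.6F_uA_nv, 0.6F_yA_gv) + U_bs·F_u·A_nt = 81.66 kips → 40.8 kips.
Block shear governs: 40.8 kips.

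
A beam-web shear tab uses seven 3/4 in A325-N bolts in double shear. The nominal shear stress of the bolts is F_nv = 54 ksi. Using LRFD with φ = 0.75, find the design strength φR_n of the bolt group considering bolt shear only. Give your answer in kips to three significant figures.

250 kips

A_b = π × 0.75² / 4 = 0.4418 in².
R_n = F_nv · A_b · n · n_s = 54 × 0.4418 × 7 × 2 = 334 kips.
Design strength φR_n = 0.75 × 334 = 250 kips.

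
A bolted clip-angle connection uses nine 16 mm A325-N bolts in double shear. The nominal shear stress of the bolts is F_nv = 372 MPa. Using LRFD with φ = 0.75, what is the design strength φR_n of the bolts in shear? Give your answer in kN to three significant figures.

A_b = π × 16² / 4 = 201.1 mm².
R_n = F_nv · A_b · n · n_s = 372 × 201.1 × 9 × 2 / 1000 = 1346 kN.
Design strength φR_n = 0.75 × 1346 = 1010 kN.

1010 kN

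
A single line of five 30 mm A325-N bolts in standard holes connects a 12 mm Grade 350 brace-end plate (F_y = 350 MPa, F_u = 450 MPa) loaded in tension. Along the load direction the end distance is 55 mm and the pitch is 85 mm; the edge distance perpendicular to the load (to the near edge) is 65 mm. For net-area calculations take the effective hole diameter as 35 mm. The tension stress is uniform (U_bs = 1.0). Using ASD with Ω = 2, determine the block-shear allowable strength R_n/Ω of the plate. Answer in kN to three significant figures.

Shear plane L_v = 55 + 4·85 = 395 mm; A_gv = 395 × 12 = 4740 mm².
A_nv = (395 − 4.5·35) × 12 = 2850 mm².
A_nt = (65 − 0.5·35) × 12 = 570 mm².
0.6 F_u A_nv = 769.5 kN; 0.6 F_y A_gv = 995.4 kN → shear rupture governs the shear term.
R_n = 769.5 + 1.0 × 450 × 570 / 1000 = 1026 kN.
Allowable strength R_n/Ω = 1026 / 2 = 513 kN.

513 kN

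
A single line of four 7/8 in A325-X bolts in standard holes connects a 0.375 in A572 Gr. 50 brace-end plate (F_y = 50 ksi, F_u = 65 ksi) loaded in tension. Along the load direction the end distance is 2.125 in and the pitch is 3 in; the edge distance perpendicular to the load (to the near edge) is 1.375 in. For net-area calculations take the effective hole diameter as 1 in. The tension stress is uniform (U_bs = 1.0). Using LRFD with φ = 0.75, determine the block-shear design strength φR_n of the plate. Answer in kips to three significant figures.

Shear plane L_v = 2.125 + 3·3 = 11.12 in; A_gv = 11.12 × 0.375 = 4.172 in².
A_nv = (11.12 − 3.5·1) × 0.375 = 2.859 in².
A_nt = (1.375 − 0.5·1) × 0.375 = 0.3281 in².
0.6 F_u A_nv = 111.5 kips; 0.6 F_y A_gv = 125.2 kips → shear rupture governs the shear term.
R_n = 111.5 + 1.0 × 65 × 0.3281 = 132.8 kips.
Design strength φR_n = 0.75 × 132.8 = 99.6 kips.

99.6 kips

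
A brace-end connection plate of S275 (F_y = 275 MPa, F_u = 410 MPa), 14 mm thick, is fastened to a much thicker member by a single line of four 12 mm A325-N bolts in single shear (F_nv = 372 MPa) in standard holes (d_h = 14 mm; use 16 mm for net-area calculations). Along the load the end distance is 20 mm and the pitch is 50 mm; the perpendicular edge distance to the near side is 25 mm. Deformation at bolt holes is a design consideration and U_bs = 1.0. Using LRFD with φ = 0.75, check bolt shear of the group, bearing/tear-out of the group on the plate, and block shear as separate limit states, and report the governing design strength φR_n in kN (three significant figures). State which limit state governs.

126 kN (bolt shear governs)

Bolt shear: A_b = π·12²/4 = 113.1 mm²; R_n = 372 × 113.1 × 4 × 1 / 1000 = 168.3 kN → 0.75 × 168.3 = 126 kN.
Bearing: edge l_c = 13, r_n = 89.54 kN; interior l_c = 36, r_n = 165.3 kN; R_n = 89.54 + 3·165.3 = 585.5 kN → 439 kN.
Block shear: A_gv = 2380, A_nv = 1596, A_nt = 238 mm²; R_n = min(0.6F_uA_nv, 0.6F_yA_gv) + U_bs·F_u·A_nt = 490.2 kN → 368 kN.
Bolt shear governs: 126 kN.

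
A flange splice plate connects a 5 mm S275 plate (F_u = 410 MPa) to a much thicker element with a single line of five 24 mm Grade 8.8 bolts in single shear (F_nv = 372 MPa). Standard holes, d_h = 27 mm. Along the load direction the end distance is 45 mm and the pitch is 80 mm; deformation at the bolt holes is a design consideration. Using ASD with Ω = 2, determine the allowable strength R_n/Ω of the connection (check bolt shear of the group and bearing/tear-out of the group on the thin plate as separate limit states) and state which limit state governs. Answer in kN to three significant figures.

275 kN (bearing governs)

Bolt shear: A_b = π·24²/4 = 452.4 mm²; R_n = 372 × 452.4 × 5 × 1 / 1000 = 841.4 kN → 841.4 / 2 = 421 kN.
Bearing (1.2 l_c t F_u ≤ 2.4 d t F_u): upper limit = 2.4·24·5·410 / 1000 = 118.1 kN.
  Edge l_c = 45 − 27/2 = 31.5 → r_n = 77.49 kN; interior l_c = 80 − 27 = 53 → r_n = 118.1 kN.
  R_n,bearing = 1·77.49 + 4·118.1 = 549.8 kN → 549.8 / 2 = 275 kN.
Bearing governs: 275 kN.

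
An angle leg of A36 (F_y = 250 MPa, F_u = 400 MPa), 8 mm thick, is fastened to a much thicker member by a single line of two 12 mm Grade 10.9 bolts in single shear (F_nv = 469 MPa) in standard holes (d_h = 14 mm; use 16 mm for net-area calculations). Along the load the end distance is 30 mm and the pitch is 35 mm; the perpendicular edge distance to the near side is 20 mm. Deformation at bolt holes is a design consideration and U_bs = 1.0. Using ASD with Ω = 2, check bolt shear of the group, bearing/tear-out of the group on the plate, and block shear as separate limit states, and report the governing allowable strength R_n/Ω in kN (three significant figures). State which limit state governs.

53 kN (bolt shear governs)

Bolt shear: A_b = π·12²/4 = 113.1 mm²; R_n = 469 × 113.1 × 2 × 1 / 1000 = 106.1 kN → 106.1 / 2 = 53 kN.
Bearing: edge l_c = 23, r_n = 88.32 kN; interior l_c = 21, r_n = 80.64 kN; R_n = 88.32 + 1·80.64 = 169 kN → 84.5 kN.
Block shear: A_gv = 520, A_nv = 328, A_nt = 96 mm²; R_n = min(0.6F_uA_nv, 0.6F_yA_gv) + U_bs·F_u·A_nt = 116.4 kN → 58.2 kN.
Bolt shear governs: 53 kN.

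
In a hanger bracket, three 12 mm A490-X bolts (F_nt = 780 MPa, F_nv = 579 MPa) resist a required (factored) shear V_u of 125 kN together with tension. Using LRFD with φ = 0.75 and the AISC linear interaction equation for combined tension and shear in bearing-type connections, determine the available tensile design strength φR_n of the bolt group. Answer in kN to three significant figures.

89.6 kN

A_b = π·12²/4 = 113.1 mm²; f_rv = 125 × 1000 / (3 × 113.1) = 368.4 MPa.
F'_nt = 1.3 F_nt − (F_nt / φF_nv) f_rv = 1.3·780 − (780/(0.75·579))·368.4 = 352.3 MPa, capped at F_nt → F'_nt = 352.3 MPa.
R_n = F'_nt · A_b · n = 352.3 × 113.1 × 3 / 1000 = 119.5 kN.
Design strength φR_n = 0.75 × 119.5 = 89.6 kN.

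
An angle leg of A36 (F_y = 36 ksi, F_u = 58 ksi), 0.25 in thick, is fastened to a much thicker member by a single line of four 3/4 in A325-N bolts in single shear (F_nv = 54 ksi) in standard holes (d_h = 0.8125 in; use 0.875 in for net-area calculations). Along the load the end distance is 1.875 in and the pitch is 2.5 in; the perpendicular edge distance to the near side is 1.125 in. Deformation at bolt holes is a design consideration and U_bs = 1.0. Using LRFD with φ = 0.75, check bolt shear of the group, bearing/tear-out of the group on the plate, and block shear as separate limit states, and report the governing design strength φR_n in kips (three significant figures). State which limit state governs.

45.4 kips (block shear governs)

Bolt shear: A_b = π·0.75²/4 = 0.4418 in²; R_n = 54 × 0.4418 × 4 × 1 = 95.43 kips → 0.75 × 95.43 = 71.6 kips.
Bearing: edge l_c = 1.469, r_n = 25.56 kips; interior l_c = 1.688, r_n = 26.1 kips; R_n = 25.56 + 3·26.1 = 103.9 kips → 77.9 kips.
Block shear: A_gv = 2.344, A_nv = 1.578, A_nt = 0.1719 in²; R_n = min(0.6F_uA_nv, 0.6F_yA_gv) + U_bs·F_u·A_nt = 60.59 kips → 45.4 kips.
Block shear governs: 45.4 kips.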